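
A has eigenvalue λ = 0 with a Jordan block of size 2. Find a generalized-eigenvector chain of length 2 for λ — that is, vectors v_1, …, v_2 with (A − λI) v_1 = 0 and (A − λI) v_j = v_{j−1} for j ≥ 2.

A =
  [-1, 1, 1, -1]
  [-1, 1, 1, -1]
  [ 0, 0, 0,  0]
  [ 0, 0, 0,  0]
A Jordan chain for λ = 0 of length 2:
v_1 = (-1, -1, 0, 0)ᵀ
v_2 = (1, 0, 0, 0)ᵀ

Let N = A − (0)·I. We want v_2 with N^2 v_2 = 0 but N^1 v_2 ≠ 0; then v_{j-1} := N · v_j for j = 2, …, 2.

Pick v_2 = (1, 0, 0, 0)ᵀ.
Then v_1 = N · v_2 = (-1, -1, 0, 0)ᵀ.

Sanity check: (A − (0)·I) v_1 = (0, 0, 0, 0)ᵀ = 0. ✓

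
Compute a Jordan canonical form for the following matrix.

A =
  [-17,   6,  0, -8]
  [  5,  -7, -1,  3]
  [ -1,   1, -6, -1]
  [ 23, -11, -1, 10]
J_3(-5) ⊕ J_1(-5)

The characteristic polynomial is
  det(x·I − A) = x^4 + 20*x^3 + 150*x^2 + 500*x + 625 = (x + 5)^4

Eigenvalues and multiplicities (the geometric multiplicity of λ is n − rank(A − λI), which equals the number of Jordan blocks for λ):
  λ = -5: algebraic multiplicity = 4, geometric multiplicity = 2

Determining the block sizes for each eigenvalue:
  λ = -5: with am = 4 and gm = 2, the partition is not yet determined (e.g. several partitions of 4 into 2 parts exist). Let N = A − (-5)·I. Computing rank(N^1) = 2, rank(N^2) = 1, rank(N^3) = 0; the number of blocks of size ≥ j is rank(N^{j−1}) − rank(N^j), giving [2, 1, 1]. So we have 1 block(s) of size 3, 1 block(s) of size 1 → block sizes [3, 1]

Assembling the blocks gives a Jordan form
J =
  [-5,  1,  0,  0]
  [ 0, -5,  1,  0]
  [ 0,  0, -5,  0]
  [ 0,  0,  0, -5]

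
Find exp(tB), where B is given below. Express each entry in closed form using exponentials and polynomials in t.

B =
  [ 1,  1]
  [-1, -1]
e^{tB} =
  [t + 1, t]
  [-t, 1 - t]

Strategy: write B = P · J · P⁻¹ where J is a Jordan canonical form, so e^{tB} = P · e^{tJ} · P⁻¹, and e^{tJ} can be computed block-by-block.

B has Jordan form
J =
  [0, 1]
  [0, 0]
(up to reordering of blocks).

Per-block formulas:
  For a 2×2 Jordan block J_2(0): exp(t · J_2(0)) = e^(0t)·(I + t·N), where N is the 2×2 nilpotent shift.

After assembling e^{tJ} and conjugating by P, we get:

e^{tB} =
  [t + 1, t]
  [-t, 1 - t]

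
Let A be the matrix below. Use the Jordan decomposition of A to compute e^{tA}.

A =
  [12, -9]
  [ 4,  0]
e^{tA} =
  [6*t*exp(6*t) + exp(6*t), -9*t*exp(6*t)]
  [4*t*exp(6*t), -6*t*exp(6*t) + exp(6*t)]

Strategy: write A = P · J · P⁻¹ where J is a Jordan canonical form, so e^{tA} = P · e^{tJ} · P⁻¹, and e^{tJ} can be computed block-by-block.

A has Jordan form
J =
  [6, 1]
  [0, 6]
(up to reordering of blocks).

Per-block formulas:
  For a 2×2 Jordan block J_2(6): exp(t · J_2(6)) = e^(6t)·(I + t·N), where N is the 2×2 nilpotent shift.

After assembling e^{tJ} and conjugating by P, we get:

e^{tA} =
  [6*t*exp(6*t) + exp(6*t), -9*t*exp(6*t)]
  [4*t*exp(6*t), -6*t*exp(6*t) + exp(6*t)]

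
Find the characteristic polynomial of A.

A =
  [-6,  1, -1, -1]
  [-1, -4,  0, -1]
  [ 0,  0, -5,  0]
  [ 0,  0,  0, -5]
x^4 + 20*x^3 + 150*x^2 + 500*x + 625

Expanding det(x·I − A) (e.g. by cofactor expansion or by noting that A is similar to its Jordan form J, which has the same characteristic polynomial as A) gives
  χ_A(x) = x^4 + 20*x^3 + 150*x^2 + 500*x + 625
which factors as (x + 5)^4. The eigenvalues (with algebraic multiplicities) are λ = -5 with multiplicity 4.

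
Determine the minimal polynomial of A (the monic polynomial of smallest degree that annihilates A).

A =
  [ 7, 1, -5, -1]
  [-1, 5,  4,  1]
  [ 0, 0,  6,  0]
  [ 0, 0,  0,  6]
x^3 - 18*x^2 + 108*x - 216

The characteristic polynomial is χ_A(x) = (x - 6)^4, so the eigenvalues are known. The minimal polynomial is
  m_A(x) = Π_λ (x − λ)^{k_λ}
where k_λ is the size of the *largest* Jordan block for λ (equivalently, the smallest k with (A − λI)^k v = 0 for every generalised eigenvector v of λ).

  λ = 6: largest Jordan block has size 3, contributing (x − 6)^3

So m_A(x) = (x - 6)^3 = x^3 - 18*x^2 + 108*x - 216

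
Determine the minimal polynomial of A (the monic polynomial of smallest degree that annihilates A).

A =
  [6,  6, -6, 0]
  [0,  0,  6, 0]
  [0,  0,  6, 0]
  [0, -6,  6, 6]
x^2 - 6*x

The characteristic polynomial is χ_A(x) = x*(x - 6)^3, so the eigenvalues are known. The minimal polynomial is
  m_A(x) = Π_λ (x − λ)^{k_λ}
where k_λ is the size of the *largest* Jordan block for λ (equivalently, the smallest k with (A − λI)^k v = 0 for every generalised eigenvector v of λ).

  λ = 0: largest Jordan block has size 1, contributing (x − 0)
  λ = 6: largest Jordan block has size 1, contributing (x − 6)

So m_A(x) = x*(x - 6) = x^2 - 6*x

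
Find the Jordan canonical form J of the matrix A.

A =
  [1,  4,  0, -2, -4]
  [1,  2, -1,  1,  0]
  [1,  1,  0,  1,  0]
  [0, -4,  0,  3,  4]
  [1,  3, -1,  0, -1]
J_2(1) ⊕ J_2(1) ⊕ J_1(1)

The characteristic polynomial is
  det(x·I − A) = x^5 - 5*x^4 + 10*x^3 - 10*x^2 + 5*x - 1 = (x - 1)^5

Eigenvalues and multiplicities (the geometric multiplicity of λ is n − rank(A − λI), which equals the number of Jordan blocks for λ):
  λ = 1: algebraic multiplicity = 5, geometric multiplicity = 3

Determining the block sizes for each eigenvalue:
  λ = 1: with am = 5 and gm = 3, the partition is not yet determined (e.g. several partitions of 5 into 3 parts exist). Let N = A − (1)·I. Computing rank(N^1) = 2, rank(N^2) = 0; the number of blocks of size ≥ j is rank(N^{j−1}) − rank(N^j), giving [3, 2]. So we have 2 block(s) of size 2, 1 block(s) of size 1 → block sizes [2, 2, 1]

Assembling the blocks gives a Jordan form
J =
  [1, 1, 0, 0, 0]
  [0, 1, 0, 0, 0]
  [0, 0, 1, 1, 0]
  [0, 0, 0, 1, 0]
  [0, 0, 0, 0, 1]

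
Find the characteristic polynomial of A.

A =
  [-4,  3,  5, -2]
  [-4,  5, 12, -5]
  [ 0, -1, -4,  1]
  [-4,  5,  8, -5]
x^4 + 8*x^3 + 24*x^2 + 32*x + 16

Expanding det(x·I − A) (e.g. by cofactor expansion or by noting that A is similar to its Jordan form J, which has the same characteristic polynomial as A) gives
  χ_A(x) = x^4 + 8*x^3 + 24*x^2 + 32*x + 16
which factors as (x + 2)^4. The eigenvalues (with algebraic multiplicities) are λ = -2 with multiplicity 4.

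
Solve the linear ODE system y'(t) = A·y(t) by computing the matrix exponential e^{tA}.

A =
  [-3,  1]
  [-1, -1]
e^{tA} =
  [-t*exp(-2*t) + exp(-2*t), t*exp(-2*t)]
  [-t*exp(-2*t), t*exp(-2*t) + exp(-2*t)]

Strategy: write A = P · J · P⁻¹ where J is a Jordan canonical form, so e^{tA} = P · e^{tJ} · P⁻¹, and e^{tJ} can be computed block-by-block.

A has Jordan form
J =
  [-2,  1]
  [ 0, -2]
(up to reordering of blocks).

Per-block formulas:
  For a 2×2 Jordan block J_2(-2): exp(t · J_2(-2)) = e^(-2t)·(I + t·N), where N is the 2×2 nilpotent shift.

After assembling e^{tJ} and conjugating by P, we get:

e^{tA} =
  [-t*exp(-2*t) + exp(-2*t), t*exp(-2*t)]
  [-t*exp(-2*t), t*exp(-2*t) + exp(-2*t)]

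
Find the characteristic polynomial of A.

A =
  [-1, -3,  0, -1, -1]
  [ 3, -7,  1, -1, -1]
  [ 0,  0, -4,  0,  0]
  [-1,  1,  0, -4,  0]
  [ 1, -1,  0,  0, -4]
x^5 + 20*x^4 + 160*x^3 + 640*x^2 + 1280*x + 1024

Expanding det(x·I − A) (e.g. by cofactor expansion or by noting that A is similar to its Jordan form J, which has the same characteristic polynomial as A) gives
  χ_A(x) = x^5 + 20*x^4 + 160*x^3 + 640*x^2 + 1280*x + 1024
which factors as (x + 4)^5. The eigenvalues (with algebraic multiplicities) are λ = -4 with multiplicity 5.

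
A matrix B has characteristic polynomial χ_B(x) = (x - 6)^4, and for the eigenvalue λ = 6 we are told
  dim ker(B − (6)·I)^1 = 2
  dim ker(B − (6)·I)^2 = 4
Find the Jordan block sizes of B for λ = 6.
Block sizes for λ = 6: [2, 2]

From the dimensions of kernels of powers, the number of Jordan blocks of size at least j is d_j − d_{j−1} where d_j = dim ker(N^j) (with d_0 = 0). Computing the differences gives [2, 2].
The number of blocks of size exactly k is (#blocks of size ≥ k) − (#blocks of size ≥ k + 1), so the partition is: 2 block(s) of size 2.
In nonincreasing order the block sizes are [2, 2].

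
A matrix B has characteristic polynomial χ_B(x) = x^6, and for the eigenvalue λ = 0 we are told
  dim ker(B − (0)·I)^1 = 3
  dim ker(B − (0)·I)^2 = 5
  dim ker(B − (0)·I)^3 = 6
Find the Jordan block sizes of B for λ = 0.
Block sizes for λ = 0: [3, 2, 1]

From the dimensions of kernels of powers, the number of Jordan blocks of size at least j is d_j − d_{j−1} where d_j = dim ker(N^j) (with d_0 = 0). Computing the differences gives [3, 2, 1].
The number of blocks of size exactly k is (#blocks of size ≥ k) − (#blocks of size ≥ k + 1), so the partition is: 1 block(s) of size 1, 1 block(s) of size 2, 1 block(s) of size 3.
In nonincreasing order the block sizes are [3, 2, 1].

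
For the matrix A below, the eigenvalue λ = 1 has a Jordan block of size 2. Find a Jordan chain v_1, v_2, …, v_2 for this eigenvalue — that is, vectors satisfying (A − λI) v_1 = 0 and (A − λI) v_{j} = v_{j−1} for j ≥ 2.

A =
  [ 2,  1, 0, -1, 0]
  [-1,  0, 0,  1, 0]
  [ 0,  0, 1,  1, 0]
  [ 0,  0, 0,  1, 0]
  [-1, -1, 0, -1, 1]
A Jordan chain for λ = 1 of length 2:
v_1 = (1, -1, 0, 0, -1)ᵀ
v_2 = (1, 0, 0, 0, 0)ᵀ

Let N = A − (1)·I. We want v_2 with N^2 v_2 = 0 but N^1 v_2 ≠ 0; then v_{j-1} := N · v_j for j = 2, …, 2.

Pick v_2 = (1, 0, 0, 0, 0)ᵀ.
Then v_1 = N · v_2 = (1, -1, 0, 0, -1)ᵀ.

Sanity check: (A − (1)·I) v_1 = (0, 0, 0, 0, 0)ᵀ = 0. ✓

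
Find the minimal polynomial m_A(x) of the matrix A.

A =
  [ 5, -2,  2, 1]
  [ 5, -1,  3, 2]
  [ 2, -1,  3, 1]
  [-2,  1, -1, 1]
x^3 - 6*x^2 + 12*x - 8

The characteristic polynomial is χ_A(x) = (x - 2)^4, so the eigenvalues are known. The minimal polynomial is
  m_A(x) = Π_λ (x − λ)^{k_λ}
where k_λ is the size of the *largest* Jordan block for λ (equivalently, the smallest k with (A − λI)^k v = 0 for every generalised eigenvector v of λ).

  λ = 2: largest Jordan block has size 3, contributing (x − 2)^3

So m_A(x) = (x - 2)^3 = x^3 - 6*x^2 + 12*x - 8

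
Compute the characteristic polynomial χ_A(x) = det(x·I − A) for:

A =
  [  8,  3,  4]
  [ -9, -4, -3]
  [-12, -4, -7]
x^3 + 3*x^2 + 3*x + 1

Expanding det(x·I − A) (e.g. by cofactor expansion or by noting that A is similar to its Jordan form J, which has the same characteristic polynomial as A) gives
  χ_A(x) = x^3 + 3*x^2 + 3*x + 1
which factors as (x + 1)^3. The eigenvalues (with algebraic multiplicities) are λ = -1 with multiplicity 3.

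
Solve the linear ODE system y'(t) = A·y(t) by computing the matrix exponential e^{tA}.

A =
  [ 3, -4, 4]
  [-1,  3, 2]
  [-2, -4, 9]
e^{tA} =
  [-2*t*exp(5*t) + exp(5*t), -4*t*exp(5*t), 4*t*exp(5*t)]
  [-t*exp(5*t), -2*t*exp(5*t) + exp(5*t), 2*t*exp(5*t)]
  [-2*t*exp(5*t), -4*t*exp(5*t), 4*t*exp(5*t) + exp(5*t)]

Strategy: write A = P · J · P⁻¹ where J is a Jordan canonical form, so e^{tA} = P · e^{tJ} · P⁻¹, and e^{tJ} can be computed block-by-block.

A has Jordan form
J =
  [5, 1, 0]
  [0, 5, 0]
  [0, 0, 5]
(up to reordering of blocks).

Per-block formulas:
  For a 1×1 block at λ = 5: exp(t · [5]) = [e^(5t)].
  For a 2×2 Jordan block J_2(5): exp(t · J_2(5)) = e^(5t)·(I + t·N), where N is the 2×2 nilpotent shift.

After assembling e^{tJ} and conjugating by P, we get:

e^{tA} =
  [-2*t*exp(5*t) + exp(5*t), -4*t*exp(5*t), 4*t*exp(5*t)]
  [-t*exp(5*t), -2*t*exp(5*t) + exp(5*t), 2*t*exp(5*t)]
  [-2*t*exp(5*t), -4*t*exp(5*t), 4*t*exp(5*t) + exp(5*t)]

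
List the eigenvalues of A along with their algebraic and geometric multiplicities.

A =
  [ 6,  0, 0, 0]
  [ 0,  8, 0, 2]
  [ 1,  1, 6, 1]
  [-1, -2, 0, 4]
λ = 6: alg = 4, geom = 2

Step 1 — factor the characteristic polynomial to read off the algebraic multiplicities:
  χ_A(x) = (x - 6)^4

Step 2 — compute geometric multiplicities via the rank-nullity identity g(λ) = n − rank(A − λI):
  rank(A − (6)·I) = 2, so dim ker(A − (6)·I) = n − 2 = 2

Summary:
  λ = 6: algebraic multiplicity = 4, geometric multiplicity = 2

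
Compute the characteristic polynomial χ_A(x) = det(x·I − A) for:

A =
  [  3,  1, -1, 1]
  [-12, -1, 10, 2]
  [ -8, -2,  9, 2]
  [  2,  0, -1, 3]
x^4 - 14*x^3 + 72*x^2 - 162*x + 135

Expanding det(x·I − A) (e.g. by cofactor expansion or by noting that A is similar to its Jordan form J, which has the same characteristic polynomial as A) gives
  χ_A(x) = x^4 - 14*x^3 + 72*x^2 - 162*x + 135
which factors as (x - 5)*(x - 3)^3. The eigenvalues (with algebraic multiplicities) are λ = 3 with multiplicity 3, λ = 5 with multiplicity 1.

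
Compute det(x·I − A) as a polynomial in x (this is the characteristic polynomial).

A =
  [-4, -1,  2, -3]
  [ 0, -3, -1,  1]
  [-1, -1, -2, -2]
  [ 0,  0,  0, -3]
x^4 + 12*x^3 + 54*x^2 + 108*x + 81

Expanding det(x·I − A) (e.g. by cofactor expansion or by noting that A is similar to its Jordan form J, which has the same characteristic polynomial as A) gives
  χ_A(x) = x^4 + 12*x^3 + 54*x^2 + 108*x + 81
which factors as (x + 3)^4. The eigenvalues (with algebraic multiplicities) are λ = -3 with multiplicity 4.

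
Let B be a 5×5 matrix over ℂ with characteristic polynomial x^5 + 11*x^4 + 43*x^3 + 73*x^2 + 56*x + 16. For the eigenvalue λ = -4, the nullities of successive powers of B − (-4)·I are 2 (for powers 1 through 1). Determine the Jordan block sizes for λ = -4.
Block sizes for λ = -4: [1, 1]

From the dimensions of kernels of powers, the number of Jordan blocks of size at least j is d_j − d_{j−1} where d_j = dim ker(N^j) (with d_0 = 0). Computing the differences gives [2].
The number of blocks of size exactly k is (#blocks of size ≥ k) − (#blocks of size ≥ k + 1), so the partition is: 2 block(s) of size 1.
In nonincreasing order the block sizes are [1, 1].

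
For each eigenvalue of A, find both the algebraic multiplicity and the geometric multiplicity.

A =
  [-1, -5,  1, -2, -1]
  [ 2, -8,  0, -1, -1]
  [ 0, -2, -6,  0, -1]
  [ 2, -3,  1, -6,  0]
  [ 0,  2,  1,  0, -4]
λ = -5: alg = 5, geom = 2

Step 1 — factor the characteristic polynomial to read off the algebraic multiplicities:
  χ_A(x) = (x + 5)^5

Step 2 — compute geometric multiplicities via the rank-nullity identity g(λ) = n − rank(A − λI):
  rank(A − (-5)·I) = 3, so dim ker(A − (-5)·I) = n − 3 = 2

Summary:
  λ = -5: algebraic multiplicity = 5, geometric multiplicity = 2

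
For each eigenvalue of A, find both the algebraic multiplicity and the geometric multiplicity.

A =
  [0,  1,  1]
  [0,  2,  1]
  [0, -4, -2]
λ = 0: alg = 3, geom = 1

Step 1 — factor the characteristic polynomial to read off the algebraic multiplicities:
  χ_A(x) = x^3

Step 2 — compute geometric multiplicities via the rank-nullity identity g(λ) = n − rank(A − λI):
  rank(A − (0)·I) = 2, so dim ker(A − (0)·I) = n − 2 = 1

Summary:
  λ = 0: algebraic multiplicity = 3, geometric multiplicity = 1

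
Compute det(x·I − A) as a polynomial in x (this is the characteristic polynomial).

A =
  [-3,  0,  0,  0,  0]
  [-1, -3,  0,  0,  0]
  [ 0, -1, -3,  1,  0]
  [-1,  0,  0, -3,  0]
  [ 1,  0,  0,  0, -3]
x^5 + 15*x^4 + 90*x^3 + 270*x^2 + 405*x + 243

Expanding det(x·I − A) (e.g. by cofactor expansion or by noting that A is similar to its Jordan form J, which has the same characteristic polynomial as A) gives
  χ_A(x) = x^5 + 15*x^4 + 90*x^3 + 270*x^2 + 405*x + 243
which factors as (x + 3)^5. The eigenvalues (with algebraic multiplicities) are λ = -3 with multiplicity 5.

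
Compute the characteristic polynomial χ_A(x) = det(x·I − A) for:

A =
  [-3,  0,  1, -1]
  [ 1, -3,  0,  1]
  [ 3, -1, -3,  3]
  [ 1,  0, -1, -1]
x^4 + 10*x^3 + 37*x^2 + 60*x + 36

Expanding det(x·I − A) (e.g. by cofactor expansion or by noting that A is similar to its Jordan form J, which has the same characteristic polynomial as A) gives
  χ_A(x) = x^4 + 10*x^3 + 37*x^2 + 60*x + 36
which factors as (x + 2)^2*(x + 3)^2. The eigenvalues (with algebraic multiplicities) are λ = -3 with multiplicity 2, λ = -2 with multiplicity 2.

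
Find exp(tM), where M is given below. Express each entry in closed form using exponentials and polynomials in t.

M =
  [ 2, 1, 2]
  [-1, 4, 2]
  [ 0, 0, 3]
e^{tM} =
  [-t*exp(3*t) + exp(3*t), t*exp(3*t), 2*t*exp(3*t)]
  [-t*exp(3*t), t*exp(3*t) + exp(3*t), 2*t*exp(3*t)]
  [0, 0, exp(3*t)]

Strategy: write M = P · J · P⁻¹ where J is a Jordan canonical form, so e^{tM} = P · e^{tJ} · P⁻¹, and e^{tJ} can be computed block-by-block.

M has Jordan form
J =
  [3, 1, 0]
  [0, 3, 0]
  [0, 0, 3]
(up to reordering of blocks).

Per-block formulas:
  For a 1×1 block at λ = 3: exp(t · [3]) = [e^(3t)].
  For a 2×2 Jordan block J_2(3): exp(t · J_2(3)) = e^(3t)·(I + t·N), where N is the 2×2 nilpotent shift.

After assembling e^{tJ} and conjugating by P, we get:

e^{tM} =
  [-t*exp(3*t) + exp(3*t), t*exp(3*t), 2*t*exp(3*t)]
  [-t*exp(3*t), t*exp(3*t) + exp(3*t), 2*t*exp(3*t)]
  [0, 0, exp(3*t)]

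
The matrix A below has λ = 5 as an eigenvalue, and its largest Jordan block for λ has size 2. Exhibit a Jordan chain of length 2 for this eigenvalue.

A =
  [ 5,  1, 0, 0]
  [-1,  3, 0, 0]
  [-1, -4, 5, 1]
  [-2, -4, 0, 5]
A Jordan chain for λ = 5 of length 2:
v_1 = (0, 0, 1, 0)ᵀ
v_2 = (0, 0, 0, 1)ᵀ

Let N = A − (5)·I. We want v_2 with N^2 v_2 = 0 but N^1 v_2 ≠ 0; then v_{j-1} := N · v_j for j = 2, …, 2.

Pick v_2 = (0, 0, 0, 1)ᵀ.
Then v_1 = N · v_2 = (0, 0, 1, 0)ᵀ.

Sanity check: (A − (5)·I) v_1 = (0, 0, 0, 0)ᵀ = 0. ✓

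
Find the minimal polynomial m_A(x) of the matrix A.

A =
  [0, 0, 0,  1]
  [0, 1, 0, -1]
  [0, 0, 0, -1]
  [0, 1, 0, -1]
x^3

The characteristic polynomial is χ_A(x) = x^4, so the eigenvalues are known. The minimal polynomial is
  m_A(x) = Π_λ (x − λ)^{k_λ}
where k_λ is the size of the *largest* Jordan block for λ (equivalently, the smallest k with (A − λI)^k v = 0 for every generalised eigenvector v of λ).

  λ = 0: largest Jordan block has size 3, contributing (x − 0)^3

So m_A(x) = x^3 = x^3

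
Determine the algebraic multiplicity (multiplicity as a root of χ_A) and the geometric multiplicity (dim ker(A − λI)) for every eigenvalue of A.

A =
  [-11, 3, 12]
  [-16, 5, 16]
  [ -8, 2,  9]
λ = 1: alg = 3, geom = 2

Step 1 — factor the characteristic polynomial to read off the algebraic multiplicities:
  χ_A(x) = (x - 1)^3

Step 2 — compute geometric multiplicities via the rank-nullity identity g(λ) = n − rank(A − λI):
  rank(A − (1)·I) = 1, so dim ker(A − (1)·I) = n − 1 = 2

Summary:
  λ = 1: algebraic multiplicity = 3, geometric multiplicity = 2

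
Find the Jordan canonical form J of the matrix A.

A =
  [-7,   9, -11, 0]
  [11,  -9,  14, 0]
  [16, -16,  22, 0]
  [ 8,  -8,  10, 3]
J_3(2) ⊕ J_1(3)

The characteristic polynomial is
  det(x·I − A) = x^4 - 9*x^3 + 30*x^2 - 44*x + 24 = (x - 3)*(x - 2)^3

Eigenvalues and multiplicities (the geometric multiplicity of λ is n − rank(A − λI), which equals the number of Jordan blocks for λ):
  λ = 2: algebraic multiplicity = 3, geometric multiplicity = 1
  λ = 3: algebraic multiplicity = 1, geometric multiplicity = 1

Determining the block sizes for each eigenvalue:
  λ = 2: one block (gm = 1), so the single block has size am = 3 → block sizes [3]
  λ = 3: one block (gm = 1), so the single block has size am = 1 → block sizes [1]

Assembling the blocks gives a Jordan form
J =
  [2, 1, 0, 0]
  [0, 2, 1, 0]
  [0, 0, 2, 0]
  [0, 0, 0, 3]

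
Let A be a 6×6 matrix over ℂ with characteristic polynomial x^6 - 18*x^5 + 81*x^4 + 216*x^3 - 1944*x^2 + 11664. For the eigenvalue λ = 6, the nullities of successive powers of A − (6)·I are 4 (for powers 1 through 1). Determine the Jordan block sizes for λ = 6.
Block sizes for λ = 6: [1, 1, 1, 1]

From the dimensions of kernels of powers, the number of Jordan blocks of size at least j is d_j − d_{j−1} where d_j = dim ker(N^j) (with d_0 = 0). Computing the differences gives [4].
The number of blocks of size exactly k is (#blocks of size ≥ k) − (#blocks of size ≥ k + 1), so the partition is: 4 block(s) of size 1.
In nonincreasing order the block sizes are [1, 1, 1, 1].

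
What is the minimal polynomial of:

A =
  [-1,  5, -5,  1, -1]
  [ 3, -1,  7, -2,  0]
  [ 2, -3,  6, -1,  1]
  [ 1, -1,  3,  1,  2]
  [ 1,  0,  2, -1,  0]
x^3 - 3*x^2 + 3*x - 1

The characteristic polynomial is χ_A(x) = (x - 1)^5, so the eigenvalues are known. The minimal polynomial is
  m_A(x) = Π_λ (x − λ)^{k_λ}
where k_λ is the size of the *largest* Jordan block for λ (equivalently, the smallest k with (A − λI)^k v = 0 for every generalised eigenvector v of λ).

  λ = 1: largest Jordan block has size 3, contributing (x − 1)^3

So m_A(x) = (x - 1)^3 = x^3 - 3*x^2 + 3*x - 1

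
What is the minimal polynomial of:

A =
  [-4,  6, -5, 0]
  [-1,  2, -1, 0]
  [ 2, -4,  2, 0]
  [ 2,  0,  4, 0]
x^3

The characteristic polynomial is χ_A(x) = x^4, so the eigenvalues are known. The minimal polynomial is
  m_A(x) = Π_λ (x − λ)^{k_λ}
where k_λ is the size of the *largest* Jordan block for λ (equivalently, the smallest k with (A − λI)^k v = 0 for every generalised eigenvector v of λ).

  λ = 0: largest Jordan block has size 3, contributing (x − 0)^3

So m_A(x) = x^3 = x^3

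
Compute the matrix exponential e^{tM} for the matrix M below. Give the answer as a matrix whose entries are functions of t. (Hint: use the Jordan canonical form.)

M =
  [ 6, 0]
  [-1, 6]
e^{tM} =
  [exp(6*t), 0]
  [-t*exp(6*t), exp(6*t)]

Strategy: write M = P · J · P⁻¹ where J is a Jordan canonical form, so e^{tM} = P · e^{tJ} · P⁻¹, and e^{tJ} can be computed block-by-block.

M has Jordan form
J =
  [6, 1]
  [0, 6]
(up to reordering of blocks).

Per-block formulas:
  For a 2×2 Jordan block J_2(6): exp(t · J_2(6)) = e^(6t)·(I + t·N), where N is the 2×2 nilpotent shift.

After assembling e^{tJ} and conjugating by P, we get:

e^{tM} =
  [exp(6*t), 0]
  [-t*exp(6*t), exp(6*t)]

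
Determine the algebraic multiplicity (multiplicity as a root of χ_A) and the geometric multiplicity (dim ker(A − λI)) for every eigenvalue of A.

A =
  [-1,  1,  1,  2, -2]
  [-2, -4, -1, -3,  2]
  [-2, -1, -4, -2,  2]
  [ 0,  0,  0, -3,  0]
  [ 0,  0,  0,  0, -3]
λ = -3: alg = 5, geom = 3

Step 1 — factor the characteristic polynomial to read off the algebraic multiplicities:
  χ_A(x) = (x + 3)^5

Step 2 — compute geometric multiplicities via the rank-nullity identity g(λ) = n − rank(A − λI):
  rank(A − (-3)·I) = 2, so dim ker(A − (-3)·I) = n − 2 = 3

Summary:
  λ = -3: algebraic multiplicity = 5, geometric multiplicity = 3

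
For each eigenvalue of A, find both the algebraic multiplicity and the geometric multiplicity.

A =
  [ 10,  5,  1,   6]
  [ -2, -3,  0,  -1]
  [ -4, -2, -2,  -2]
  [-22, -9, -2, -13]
λ = -2: alg = 4, geom = 2

Step 1 — factor the characteristic polynomial to read off the algebraic multiplicities:
  χ_A(x) = (x + 2)^4

Step 2 — compute geometric multiplicities via the rank-nullity identity g(λ) = n − rank(A − λI):
  rank(A − (-2)·I) = 2, so dim ker(A − (-2)·I) = n − 2 = 2

Summary:
  λ = -2: algebraic multiplicity = 4, geometric multiplicity = 2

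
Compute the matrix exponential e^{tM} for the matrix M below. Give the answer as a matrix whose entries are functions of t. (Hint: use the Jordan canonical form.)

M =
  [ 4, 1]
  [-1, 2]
e^{tM} =
  [t*exp(3*t) + exp(3*t), t*exp(3*t)]
  [-t*exp(3*t), -t*exp(3*t) + exp(3*t)]

Strategy: write M = P · J · P⁻¹ where J is a Jordan canonical form, so e^{tM} = P · e^{tJ} · P⁻¹, and e^{tJ} can be computed block-by-block.

M has Jordan form
J =
  [3, 1]
  [0, 3]
(up to reordering of blocks).

Per-block formulas:
  For a 2×2 Jordan block J_2(3): exp(t · J_2(3)) = e^(3t)·(I + t·N), where N is the 2×2 nilpotent shift.

After assembling e^{tJ} and conjugating by P, we get:

e^{tM} =
  [t*exp(3*t) + exp(3*t), t*exp(3*t)]
  [-t*exp(3*t), -t*exp(3*t) + exp(3*t)]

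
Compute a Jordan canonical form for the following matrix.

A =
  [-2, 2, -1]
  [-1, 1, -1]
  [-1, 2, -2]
J_2(-1) ⊕ J_1(-1)

The characteristic polynomial is
  det(x·I − A) = x^3 + 3*x^2 + 3*x + 1 = (x + 1)^3

Eigenvalues and multiplicities (the geometric multiplicity of λ is n − rank(A − λI), which equals the number of Jordan blocks for λ):
  λ = -1: algebraic multiplicity = 3, geometric multiplicity = 2

Determining the block sizes for each eigenvalue:
  λ = -1: 2 blocks summing to 3 forces exactly one block of size 2 and the rest size 1 → block sizes [2, 1]

Assembling the blocks gives a Jordan form
J =
  [-1,  1,  0]
  [ 0, -1,  0]
  [ 0,  0, -1]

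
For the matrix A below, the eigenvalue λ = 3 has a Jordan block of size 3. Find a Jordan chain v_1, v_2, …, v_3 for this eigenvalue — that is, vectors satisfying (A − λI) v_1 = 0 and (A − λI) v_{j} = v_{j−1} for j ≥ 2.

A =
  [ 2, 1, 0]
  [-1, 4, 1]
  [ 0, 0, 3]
A Jordan chain for λ = 3 of length 3:
v_1 = (1, 1, 0)ᵀ
v_2 = (0, 1, 0)ᵀ
v_3 = (0, 0, 1)ᵀ

Let N = A − (3)·I. We want v_3 with N^3 v_3 = 0 but N^2 v_3 ≠ 0; then v_{j-1} := N · v_j for j = 3, …, 2.

Pick v_3 = (0, 0, 1)ᵀ.
Then v_2 = N · v_3 = (0, 1, 0)ᵀ.
Then v_1 = N · v_2 = (1, 1, 0)ᵀ.

Sanity check: (A − (3)·I) v_1 = (0, 0, 0)ᵀ = 0. ✓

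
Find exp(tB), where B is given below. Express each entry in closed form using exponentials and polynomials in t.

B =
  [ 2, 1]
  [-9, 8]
e^{tB} =
  [-3*t*exp(5*t) + exp(5*t), t*exp(5*t)]
  [-9*t*exp(5*t), 3*t*exp(5*t) + exp(5*t)]

Strategy: write B = P · J · P⁻¹ where J is a Jordan canonical form, so e^{tB} = P · e^{tJ} · P⁻¹, and e^{tJ} can be computed block-by-block.

B has Jordan form
J =
  [5, 1]
  [0, 5]
(up to reordering of blocks).

Per-block formulas:
  For a 2×2 Jordan block J_2(5): exp(t · J_2(5)) = e^(5t)·(I + t·N), where N is the 2×2 nilpotent shift.

After assembling e^{tJ} and conjugating by P, we get:

e^{tB} =
  [-3*t*exp(5*t) + exp(5*t), t*exp(5*t)]
  [-9*t*exp(5*t), 3*t*exp(5*t) + exp(5*t)]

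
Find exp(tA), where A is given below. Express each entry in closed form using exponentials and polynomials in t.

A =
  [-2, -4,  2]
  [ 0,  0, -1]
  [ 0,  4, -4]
e^{tA} =
  [exp(-2*t), -4*t*exp(-2*t), 2*t*exp(-2*t)]
  [0, 2*t*exp(-2*t) + exp(-2*t), -t*exp(-2*t)]
  [0, 4*t*exp(-2*t), -2*t*exp(-2*t) + exp(-2*t)]

Strategy: write A = P · J · P⁻¹ where J is a Jordan canonical form, so e^{tA} = P · e^{tJ} · P⁻¹, and e^{tJ} can be computed block-by-block.

A has Jordan form
J =
  [-2,  1,  0]
  [ 0, -2,  0]
  [ 0,  0, -2]
(up to reordering of blocks).

Per-block formulas:
  For a 2×2 Jordan block J_2(-2): exp(t · J_2(-2)) = e^(-2t)·(I + t·N), where N is the 2×2 nilpotent shift.
  For a 1×1 block at λ = -2: exp(t · [-2]) = [e^(-2t)].

After assembling e^{tJ} and conjugating by P, we get:

e^{tA} =
  [exp(-2*t), -4*t*exp(-2*t), 2*t*exp(-2*t)]
  [0, 2*t*exp(-2*t) + exp(-2*t), -t*exp(-2*t)]
  [0, 4*t*exp(-2*t), -2*t*exp(-2*t) + exp(-2*t)]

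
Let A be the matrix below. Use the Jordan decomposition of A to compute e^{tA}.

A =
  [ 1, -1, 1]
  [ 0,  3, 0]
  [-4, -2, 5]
e^{tA} =
  [-2*t*exp(3*t) + exp(3*t), -t*exp(3*t), t*exp(3*t)]
  [0, exp(3*t), 0]
  [-4*t*exp(3*t), -2*t*exp(3*t), 2*t*exp(3*t) + exp(3*t)]

Strategy: write A = P · J · P⁻¹ where J is a Jordan canonical form, so e^{tA} = P · e^{tJ} · P⁻¹, and e^{tJ} can be computed block-by-block.

A has Jordan form
J =
  [3, 1, 0]
  [0, 3, 0]
  [0, 0, 3]
(up to reordering of blocks).

Per-block formulas:
  For a 2×2 Jordan block J_2(3): exp(t · J_2(3)) = e^(3t)·(I + t·N), where N is the 2×2 nilpotent shift.
  For a 1×1 block at λ = 3: exp(t · [3]) = [e^(3t)].

After assembling e^{tJ} and conjugating by P, we get:

e^{tA} =
  [-2*t*exp(3*t) + exp(3*t), -t*exp(3*t), t*exp(3*t)]
  [0, exp(3*t), 0]
  [-4*t*exp(3*t), -2*t*exp(3*t), 2*t*exp(3*t) + exp(3*t)]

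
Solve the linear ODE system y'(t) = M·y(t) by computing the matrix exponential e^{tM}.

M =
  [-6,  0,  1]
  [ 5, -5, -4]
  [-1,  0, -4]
e^{tM} =
  [-t*exp(-5*t) + exp(-5*t), 0, t*exp(-5*t)]
  [-t^2*exp(-5*t)/2 + 5*t*exp(-5*t), exp(-5*t), t^2*exp(-5*t)/2 - 4*t*exp(-5*t)]
  [-t*exp(-5*t), 0, t*exp(-5*t) + exp(-5*t)]

Strategy: write M = P · J · P⁻¹ where J is a Jordan canonical form, so e^{tM} = P · e^{tJ} · P⁻¹, and e^{tJ} can be computed block-by-block.

M has Jordan form
J =
  [-5,  1,  0]
  [ 0, -5,  1]
  [ 0,  0, -5]
(up to reordering of blocks).

Per-block formulas:
  For a 3×3 Jordan block J_3(-5): exp(t · J_3(-5)) = e^(-5t)·(I + t·N + (t^2/2)·N^2), where N is the 3×3 nilpotent shift.

After assembling e^{tJ} and conjugating by P, we get:

e^{tM} =
  [-t*exp(-5*t) + exp(-5*t), 0, t*exp(-5*t)]
  [-t^2*exp(-5*t)/2 + 5*t*exp(-5*t), exp(-5*t), t^2*exp(-5*t)/2 - 4*t*exp(-5*t)]
  [-t*exp(-5*t), 0, t*exp(-5*t) + exp(-5*t)]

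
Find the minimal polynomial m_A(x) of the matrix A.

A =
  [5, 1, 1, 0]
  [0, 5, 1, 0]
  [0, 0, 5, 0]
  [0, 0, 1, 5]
x^3 - 15*x^2 + 75*x - 125

The characteristic polynomial is χ_A(x) = (x - 5)^4, so the eigenvalues are known. The minimal polynomial is
  m_A(x) = Π_λ (x − λ)^{k_λ}
where k_λ is the size of the *largest* Jordan block for λ (equivalently, the smallest k with (A − λI)^k v = 0 for every generalised eigenvector v of λ).

  λ = 5: largest Jordan block has size 3, contributing (x − 5)^3

So m_A(x) = (x - 5)^3 = x^3 - 15*x^2 + 75*x - 125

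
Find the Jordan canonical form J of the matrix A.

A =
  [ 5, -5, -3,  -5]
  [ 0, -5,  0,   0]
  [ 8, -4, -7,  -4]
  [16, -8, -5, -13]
J_3(-5) ⊕ J_1(-5)

The characteristic polynomial is
  det(x·I − A) = x^4 + 20*x^3 + 150*x^2 + 500*x + 625 = (x + 5)^4

Eigenvalues and multiplicities (the geometric multiplicity of λ is n − rank(A − λI), which equals the number of Jordan blocks for λ):
  λ = -5: algebraic multiplicity = 4, geometric multiplicity = 2

Determining the block sizes for each eigenvalue:
  λ = -5: with am = 4 and gm = 2, the partition is not yet determined (e.g. several partitions of 4 into 2 parts exist). Let N = A − (-5)·I. Computing rank(N^1) = 2, rank(N^2) = 1, rank(N^3) = 0; the number of blocks of size ≥ j is rank(N^{j−1}) − rank(N^j), giving [2, 1, 1]. So we have 1 block(s) of size 3, 1 block(s) of size 1 → block sizes [3, 1]

Assembling the blocks gives a Jordan form
J =
  [-5,  1,  0,  0]
  [ 0, -5,  1,  0]
  [ 0,  0, -5,  0]
  [ 0,  0,  0, -5]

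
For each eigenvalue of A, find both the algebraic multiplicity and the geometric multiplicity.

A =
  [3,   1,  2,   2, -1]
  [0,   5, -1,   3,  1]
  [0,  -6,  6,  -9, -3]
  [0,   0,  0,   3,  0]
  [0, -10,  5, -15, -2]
λ = 3: alg = 5, geom = 3

Step 1 — factor the characteristic polynomial to read off the algebraic multiplicities:
  χ_A(x) = (x - 3)^5

Step 2 — compute geometric multiplicities via the rank-nullity identity g(λ) = n − rank(A − λI):
  rank(A − (3)·I) = 2, so dim ker(A − (3)·I) = n − 2 = 3

Summary:
  λ = 3: algebraic multiplicity = 5, geometric multiplicity = 3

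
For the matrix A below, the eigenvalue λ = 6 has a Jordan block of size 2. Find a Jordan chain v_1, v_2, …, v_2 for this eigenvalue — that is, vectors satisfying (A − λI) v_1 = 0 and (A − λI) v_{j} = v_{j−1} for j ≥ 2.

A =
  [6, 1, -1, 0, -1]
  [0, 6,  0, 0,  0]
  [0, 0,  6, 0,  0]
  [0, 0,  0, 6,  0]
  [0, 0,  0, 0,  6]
A Jordan chain for λ = 6 of length 2:
v_1 = (1, 0, 0, 0, 0)ᵀ
v_2 = (0, 1, 0, 0, 0)ᵀ

Let N = A − (6)·I. We want v_2 with N^2 v_2 = 0 but N^1 v_2 ≠ 0; then v_{j-1} := N · v_j for j = 2, …, 2.

Pick v_2 = (0, 1, 0, 0, 0)ᵀ.
Then v_1 = N · v_2 = (1, 0, 0, 0, 0)ᵀ.

Sanity check: (A − (6)·I) v_1 = (0, 0, 0, 0, 0)ᵀ = 0. ✓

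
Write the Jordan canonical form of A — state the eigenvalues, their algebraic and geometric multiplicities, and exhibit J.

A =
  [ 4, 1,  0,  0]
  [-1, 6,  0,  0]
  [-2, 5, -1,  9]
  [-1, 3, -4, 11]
J_2(5) ⊕ J_2(5)

The characteristic polynomial is
  det(x·I − A) = x^4 - 20*x^3 + 150*x^2 - 500*x + 625 = (x - 5)^4

Eigenvalues and multiplicities (the geometric multiplicity of λ is n − rank(A − λI), which equals the number of Jordan blocks for λ):
  λ = 5: algebraic multiplicity = 4, geometric multiplicity = 2

Determining the block sizes for each eigenvalue:
  λ = 5: with am = 4 and gm = 2, the partition is not yet determined (e.g. several partitions of 4 into 2 parts exist). Let N = A − (5)·I. Computing rank(N^1) = 2, rank(N^2) = 0; the number of blocks of size ≥ j is rank(N^{j−1}) − rank(N^j), giving [2, 2]. So we have 2 block(s) of size 2 → block sizes [2, 2]

Assembling the blocks gives a Jordan form
J =
  [5, 1, 0, 0]
  [0, 5, 0, 0]
  [0, 0, 5, 1]
  [0, 0, 0, 5]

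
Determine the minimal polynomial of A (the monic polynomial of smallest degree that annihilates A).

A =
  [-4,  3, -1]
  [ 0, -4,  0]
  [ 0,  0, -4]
x^2 + 8*x + 16

The characteristic polynomial is χ_A(x) = (x + 4)^3, so the eigenvalues are known. The minimal polynomial is
  m_A(x) = Π_λ (x − λ)^{k_λ}
where k_λ is the size of the *largest* Jordan block for λ (equivalently, the smallest k with (A − λI)^k v = 0 for every generalised eigenvector v of λ).

  λ = -4: largest Jordan block has size 2, contributing (x + 4)^2

So m_A(x) = (x + 4)^2 = x^2 + 8*x + 16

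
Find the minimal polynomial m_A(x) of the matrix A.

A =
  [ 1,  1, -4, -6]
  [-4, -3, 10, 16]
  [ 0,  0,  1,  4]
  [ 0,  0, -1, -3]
x^2 + 2*x + 1

The characteristic polynomial is χ_A(x) = (x + 1)^4, so the eigenvalues are known. The minimal polynomial is
  m_A(x) = Π_λ (x − λ)^{k_λ}
where k_λ is the size of the *largest* Jordan block for λ (equivalently, the smallest k with (A − λI)^k v = 0 for every generalised eigenvector v of λ).

  λ = -1: largest Jordan block has size 2, contributing (x + 1)^2

So m_A(x) = (x + 1)^2 = x^2 + 2*x + 1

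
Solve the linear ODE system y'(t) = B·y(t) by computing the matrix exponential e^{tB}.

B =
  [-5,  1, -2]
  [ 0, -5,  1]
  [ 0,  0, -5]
e^{tB} =
  [exp(-5*t), t*exp(-5*t), t^2*exp(-5*t)/2 - 2*t*exp(-5*t)]
  [0, exp(-5*t), t*exp(-5*t)]
  [0, 0, exp(-5*t)]

Strategy: write B = P · J · P⁻¹ where J is a Jordan canonical form, so e^{tB} = P · e^{tJ} · P⁻¹, and e^{tJ} can be computed block-by-block.

B has Jordan form
J =
  [-5,  1,  0]
  [ 0, -5,  1]
  [ 0,  0, -5]
(up to reordering of blocks).

Per-block formulas:
  For a 3×3 Jordan block J_3(-5): exp(t · J_3(-5)) = e^(-5t)·(I + t·N + (t^2/2)·N^2), where N is the 3×3 nilpotent shift.

After assembling e^{tJ} and conjugating by P, we get:

e^{tB} =
  [exp(-5*t), t*exp(-5*t), t^2*exp(-5*t)/2 - 2*t*exp(-5*t)]
  [0, exp(-5*t), t*exp(-5*t)]
  [0, 0, exp(-5*t)]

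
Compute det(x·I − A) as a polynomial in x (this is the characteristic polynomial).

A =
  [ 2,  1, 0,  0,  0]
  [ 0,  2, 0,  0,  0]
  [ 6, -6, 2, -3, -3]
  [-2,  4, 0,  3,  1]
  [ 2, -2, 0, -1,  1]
x^5 - 10*x^4 + 40*x^3 - 80*x^2 + 80*x - 32

Expanding det(x·I − A) (e.g. by cofactor expansion or by noting that A is similar to its Jordan form J, which has the same characteristic polynomial as A) gives
  χ_A(x) = x^5 - 10*x^4 + 40*x^3 - 80*x^2 + 80*x - 32
which factors as (x - 2)^5. The eigenvalues (with algebraic multiplicities) are λ = 2 with multiplicity 5.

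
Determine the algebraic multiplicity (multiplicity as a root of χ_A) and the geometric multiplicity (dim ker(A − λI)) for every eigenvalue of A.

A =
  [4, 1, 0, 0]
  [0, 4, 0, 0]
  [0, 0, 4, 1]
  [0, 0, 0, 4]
λ = 4: alg = 4, geom = 2

Step 1 — factor the characteristic polynomial to read off the algebraic multiplicities:
  χ_A(x) = (x - 4)^4

Step 2 — compute geometric multiplicities via the rank-nullity identity g(λ) = n − rank(A − λI):
  rank(A − (4)·I) = 2, so dim ker(A − (4)·I) = n − 2 = 2

Summary:
  λ = 4: algebraic multiplicity = 4, geometric multiplicity = 2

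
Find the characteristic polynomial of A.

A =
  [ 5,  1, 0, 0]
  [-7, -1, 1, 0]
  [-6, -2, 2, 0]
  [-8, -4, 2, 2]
x^4 - 8*x^3 + 24*x^2 - 32*x + 16

Expanding det(x·I − A) (e.g. by cofactor expansion or by noting that A is similar to its Jordan form J, which has the same characteristic polynomial as A) gives
  χ_A(x) = x^4 - 8*x^3 + 24*x^2 - 32*x + 16
which factors as (x - 2)^4. The eigenvalues (with algebraic multiplicities) are λ = 2 with multiplicity 4.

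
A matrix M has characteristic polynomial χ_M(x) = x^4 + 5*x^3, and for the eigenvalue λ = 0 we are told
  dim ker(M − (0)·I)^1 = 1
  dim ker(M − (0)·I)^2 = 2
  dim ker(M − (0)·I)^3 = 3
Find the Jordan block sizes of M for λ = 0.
Block sizes for λ = 0: [3]

From the dimensions of kernels of powers, the number of Jordan blocks of size at least j is d_j − d_{j−1} where d_j = dim ker(N^j) (with d_0 = 0). Computing the differences gives [1, 1, 1].
The number of blocks of size exactly k is (#blocks of size ≥ k) − (#blocks of size ≥ k + 1), so the partition is: 1 block(s) of size 3.
In nonincreasing order the block sizes are [3].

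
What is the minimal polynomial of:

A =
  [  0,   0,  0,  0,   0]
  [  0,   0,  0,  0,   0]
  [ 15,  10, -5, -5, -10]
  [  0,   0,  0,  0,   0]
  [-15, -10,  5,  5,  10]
x^2 - 5*x

The characteristic polynomial is χ_A(x) = x^4*(x - 5), so the eigenvalues are known. The minimal polynomial is
  m_A(x) = Π_λ (x − λ)^{k_λ}
where k_λ is the size of the *largest* Jordan block for λ (equivalently, the smallest k with (A − λI)^k v = 0 for every generalised eigenvector v of λ).

  λ = 0: largest Jordan block has size 1, contributing (x − 0)
  λ = 5: largest Jordan block has size 1, contributing (x − 5)

So m_A(x) = x*(x - 5) = x^2 - 5*x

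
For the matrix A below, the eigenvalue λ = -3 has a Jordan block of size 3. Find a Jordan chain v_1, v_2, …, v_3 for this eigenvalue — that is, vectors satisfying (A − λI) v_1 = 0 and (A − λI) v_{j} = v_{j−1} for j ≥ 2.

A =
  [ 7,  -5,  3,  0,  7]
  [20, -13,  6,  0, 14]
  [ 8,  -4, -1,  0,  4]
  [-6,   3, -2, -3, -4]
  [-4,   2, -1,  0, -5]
A Jordan chain for λ = -3 of length 3:
v_1 = (-4, -8, 0, 0, 0)ᵀ
v_2 = (10, 20, 8, -6, -4)ᵀ
v_3 = (1, 0, 0, 0, 0)ᵀ

Let N = A − (-3)·I. We want v_3 with N^3 v_3 = 0 but N^2 v_3 ≠ 0; then v_{j-1} := N · v_j for j = 3, …, 2.

Pick v_3 = (1, 0, 0, 0, 0)ᵀ.
Then v_2 = N · v_3 = (10, 20, 8, -6, -4)ᵀ.
Then v_1 = N · v_2 = (-4, -8, 0, 0, 0)ᵀ.

Sanity check: (A − (-3)·I) v_1 = (0, 0, 0, 0, 0)ᵀ = 0. ✓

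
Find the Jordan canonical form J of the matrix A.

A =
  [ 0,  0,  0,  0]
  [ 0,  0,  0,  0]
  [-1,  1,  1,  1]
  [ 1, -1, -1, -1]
J_2(0) ⊕ J_1(0) ⊕ J_1(0)

The characteristic polynomial is
  det(x·I − A) = x^4

Eigenvalues and multiplicities (the geometric multiplicity of λ is n − rank(A − λI), which equals the number of Jordan blocks for λ):
  λ = 0: algebraic multiplicity = 4, geometric multiplicity = 3

Determining the block sizes for each eigenvalue:
  λ = 0: 3 blocks summing to 4 forces exactly one block of size 2 and the rest size 1 → block sizes [2, 1, 1]

Assembling the blocks gives a Jordan form
J =
  [0, 1, 0, 0]
  [0, 0, 0, 0]
  [0, 0, 0, 0]
  [0, 0, 0, 0]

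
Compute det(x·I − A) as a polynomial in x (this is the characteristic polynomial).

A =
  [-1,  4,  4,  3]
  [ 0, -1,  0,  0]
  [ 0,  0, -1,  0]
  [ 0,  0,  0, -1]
x^4 + 4*x^3 + 6*x^2 + 4*x + 1

Expanding det(x·I − A) (e.g. by cofactor expansion or by noting that A is similar to its Jordan form J, which has the same characteristic polynomial as A) gives
  χ_A(x) = x^4 + 4*x^3 + 6*x^2 + 4*x + 1
which factors as (x + 1)^4. The eigenvalues (with algebraic multiplicities) are λ = -1 with multiplicity 4.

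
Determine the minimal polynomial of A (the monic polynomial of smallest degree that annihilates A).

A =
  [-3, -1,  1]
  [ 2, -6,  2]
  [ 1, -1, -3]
x^2 + 8*x + 16

The characteristic polynomial is χ_A(x) = (x + 4)^3, so the eigenvalues are known. The minimal polynomial is
  m_A(x) = Π_λ (x − λ)^{k_λ}
where k_λ is the size of the *largest* Jordan block for λ (equivalently, the smallest k with (A − λI)^k v = 0 for every generalised eigenvector v of λ).

  λ = -4: largest Jordan block has size 2, contributing (x + 4)^2

So m_A(x) = (x + 4)^2 = x^2 + 8*x + 16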